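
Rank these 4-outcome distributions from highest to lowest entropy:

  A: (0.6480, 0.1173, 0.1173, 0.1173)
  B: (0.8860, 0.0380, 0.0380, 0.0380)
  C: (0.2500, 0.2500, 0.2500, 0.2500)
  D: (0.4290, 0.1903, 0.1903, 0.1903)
C > D > A > B

Key insight: Entropy is maximized by uniform distributions and minimized by concentrated distributions.

Entropies:
  H(A) = 1.4937 bits
  H(B) = 0.6926 bits
  H(C) = 2.0000 bits
  H(D) = 1.8904 bits

Ranking: C > D > A > B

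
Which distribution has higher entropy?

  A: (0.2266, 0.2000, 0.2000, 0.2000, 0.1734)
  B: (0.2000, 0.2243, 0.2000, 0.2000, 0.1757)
B

Both distributions are close to uniform, making this a harder comparison.

H(A) = 2.3168 bits
H(B) = 2.3177 bits

The distribution closer to uniform has higher entropy.
Answer: B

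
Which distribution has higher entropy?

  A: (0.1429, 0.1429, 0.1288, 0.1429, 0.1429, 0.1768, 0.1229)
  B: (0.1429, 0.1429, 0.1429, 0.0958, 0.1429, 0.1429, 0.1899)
A

Both distributions are close to uniform, making this a harder comparison.

H(A) = 2.7988 bits
H(B) = 2.7846 bits

The distribution closer to uniform has higher entropy.
Answer: A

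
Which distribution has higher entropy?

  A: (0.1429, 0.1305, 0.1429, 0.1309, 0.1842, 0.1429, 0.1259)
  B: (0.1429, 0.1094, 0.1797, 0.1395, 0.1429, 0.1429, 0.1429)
A

Both distributions are close to uniform, making this a harder comparison.

H(A) = 2.7964 bits
H(B) = 2.7948 bits

The distribution closer to uniform has higher entropy.
Answer: A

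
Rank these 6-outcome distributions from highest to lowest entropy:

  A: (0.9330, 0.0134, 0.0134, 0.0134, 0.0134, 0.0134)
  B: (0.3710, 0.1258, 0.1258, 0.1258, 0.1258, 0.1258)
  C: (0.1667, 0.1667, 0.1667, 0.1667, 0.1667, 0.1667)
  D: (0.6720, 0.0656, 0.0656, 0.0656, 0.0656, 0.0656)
C > B > D > A

Key insight: Entropy is maximized by uniform distributions and minimized by concentrated distributions.

Entropies:
  H(A) = 0.5102 bits
  H(B) = 2.4119 bits
  H(C) = 2.5850 bits
  H(D) = 1.6745 bits

Ranking: C > B > D > A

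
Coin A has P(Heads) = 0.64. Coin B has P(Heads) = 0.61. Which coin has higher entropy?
B

For binary distributions, entropy is maximized at p=0.5 and decreases as p moves toward 0 or 1.

H(A) = H(0.64) = 0.9427 bits
H(B) = H(0.61) = 0.9648 bits

Distribution B (p=0.61) is closer to uniform (p=0.5), so it has higher entropy.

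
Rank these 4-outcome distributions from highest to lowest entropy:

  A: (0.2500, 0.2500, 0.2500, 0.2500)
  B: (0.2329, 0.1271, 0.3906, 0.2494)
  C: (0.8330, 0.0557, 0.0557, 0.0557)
A > B > C

Key insight: Entropy is maximized by uniform distributions and minimized by concentrated distributions.

- Uniform distributions have maximum entropy log₂(4) = 2.0000 bits
- The more "peaked" or concentrated a distribution, the lower its entropy

Entropies:
  H(A) = 2.0000 bits
  H(B) = 1.8973 bits
  H(C) = 0.9155 bits

Ranking: A > B > C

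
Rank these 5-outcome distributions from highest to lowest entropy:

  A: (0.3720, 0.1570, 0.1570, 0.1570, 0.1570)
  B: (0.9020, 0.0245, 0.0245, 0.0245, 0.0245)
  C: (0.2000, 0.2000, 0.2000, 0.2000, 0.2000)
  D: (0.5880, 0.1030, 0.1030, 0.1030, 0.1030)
C > A > D > B

Key insight: Entropy is maximized by uniform distributions and minimized by concentrated distributions.

Entropies:
  H(A) = 2.2082 bits
  H(B) = 0.6586 bits
  H(C) = 2.3219 bits
  H(D) = 1.8015 bits

Ranking: C > A > D > B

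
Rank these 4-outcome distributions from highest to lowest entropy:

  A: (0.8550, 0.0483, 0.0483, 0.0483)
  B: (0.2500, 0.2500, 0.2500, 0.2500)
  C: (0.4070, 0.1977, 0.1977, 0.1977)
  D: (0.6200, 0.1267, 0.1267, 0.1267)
B > C > D > A

Key insight: Entropy is maximized by uniform distributions and minimized by concentrated distributions.

Entropies:
  H(A) = 0.8270 bits
  H(B) = 2.0000 bits
  H(C) = 1.9148 bits
  H(D) = 1.5603 bits

Ranking: B > C > D > A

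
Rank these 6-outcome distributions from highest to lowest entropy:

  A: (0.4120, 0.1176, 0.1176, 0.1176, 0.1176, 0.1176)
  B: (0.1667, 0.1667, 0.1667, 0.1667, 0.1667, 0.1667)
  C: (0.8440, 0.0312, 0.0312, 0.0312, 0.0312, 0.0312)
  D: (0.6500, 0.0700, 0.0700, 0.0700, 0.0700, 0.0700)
B > A > D > C

Key insight: Entropy is maximized by uniform distributions and minimized by concentrated distributions.

Entropies:
  H(A) = 2.3428 bits
  H(B) = 2.5850 bits
  H(C) = 0.9869 bits
  H(D) = 1.7467 bits

Ranking: B > A > D > C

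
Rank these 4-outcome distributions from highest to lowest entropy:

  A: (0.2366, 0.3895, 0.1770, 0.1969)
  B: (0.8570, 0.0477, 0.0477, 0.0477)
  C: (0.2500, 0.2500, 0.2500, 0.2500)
C > A > B

Key insight: Entropy is maximized by uniform distributions and minimized by concentrated distributions.

- Uniform distributions have maximum entropy log₂(4) = 2.0000 bits
- The more "peaked" or concentrated a distribution, the lower its entropy

Entropies:
  H(A) = 1.9256 bits
  H(B) = 0.8187 bits
  H(C) = 2.0000 bits

Ranking: C > A > B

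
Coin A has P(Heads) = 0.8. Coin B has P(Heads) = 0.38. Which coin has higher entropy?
B

For binary distributions, entropy is maximized at p=0.5 and decreases as p moves toward 0 or 1.

H(A) = H(0.8) = 0.7219 bits
H(B) = H(0.38) = 0.9580 bits

Distribution B (p=0.38) is closer to uniform (p=0.5), so it has higher entropy.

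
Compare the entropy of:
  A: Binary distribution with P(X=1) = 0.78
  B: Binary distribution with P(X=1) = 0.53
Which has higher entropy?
B

For binary distributions, entropy is maximized at p=0.5 and decreases as p moves toward 0 or 1.

H(A) = H(0.78) = 0.7602 bits
H(B) = H(0.53) = 0.9974 bits

Distribution B (p=0.53) is closer to uniform (p=0.5), so it has higher entropy.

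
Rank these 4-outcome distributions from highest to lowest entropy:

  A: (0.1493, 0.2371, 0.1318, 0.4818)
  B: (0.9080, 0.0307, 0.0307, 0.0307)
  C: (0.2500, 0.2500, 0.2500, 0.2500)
C > A > B

Key insight: Entropy is maximized by uniform distributions and minimized by concentrated distributions.

- Uniform distributions have maximum entropy log₂(4) = 2.0000 bits
- The more "peaked" or concentrated a distribution, the lower its entropy

Entropies:
  H(A) = 1.7949 bits
  H(B) = 0.5889 bits
  H(C) = 2.0000 bits

Ranking: C > A > B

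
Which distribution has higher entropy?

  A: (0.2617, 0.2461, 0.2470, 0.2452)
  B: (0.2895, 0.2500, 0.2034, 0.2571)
A

Both distributions are close to uniform, making this a harder comparison.

H(A) = 1.9995 bits
H(B) = 1.9889 bits

The distribution closer to uniform has higher entropy.
Answer: A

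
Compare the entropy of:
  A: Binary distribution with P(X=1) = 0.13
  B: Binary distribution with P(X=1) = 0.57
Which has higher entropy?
B

For binary distributions, entropy is maximized at p=0.5 and decreases as p moves toward 0 or 1.

H(A) = H(0.13) = 0.5574 bits
H(B) = H(0.57) = 0.9858 bits

Distribution B (p=0.57) is closer to uniform (p=0.5), so it has higher entropy.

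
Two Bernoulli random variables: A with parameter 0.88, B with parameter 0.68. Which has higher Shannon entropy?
B

For binary distributions, entropy is maximized at p=0.5 and decreases as p moves toward 0 or 1.

H(A) = H(0.88) = 0.5294 bits
H(B) = H(0.68) = 0.9044 bits

Distribution B (p=0.68) is closer to uniform (p=0.5), so it has higher entropy.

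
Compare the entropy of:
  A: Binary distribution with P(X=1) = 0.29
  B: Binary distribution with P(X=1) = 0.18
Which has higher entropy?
A

For binary distributions, entropy is maximized at p=0.5 and decreases as p moves toward 0 or 1.

H(A) = H(0.29) = 0.8687 bits
H(B) = H(0.18) = 0.6801 bits

Distribution A (p=0.29) is closer to uniform (p=0.5), so it has higher entropy.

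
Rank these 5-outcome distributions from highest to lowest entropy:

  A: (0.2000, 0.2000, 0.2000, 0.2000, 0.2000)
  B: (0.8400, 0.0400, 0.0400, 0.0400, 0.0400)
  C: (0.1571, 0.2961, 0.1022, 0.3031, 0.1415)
A > C > B

Key insight: Entropy is maximized by uniform distributions and minimized by concentrated distributions.

- Uniform distributions have maximum entropy log₂(5) = 2.3219 bits
- The more "peaked" or concentrated a distribution, the lower its entropy

Entropies:
  H(A) = 2.3219 bits
  H(B) = 0.9543 bits
  H(C) = 2.1968 bits

Ranking: A > C > B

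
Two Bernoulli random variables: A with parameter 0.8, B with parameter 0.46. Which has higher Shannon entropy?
B

For binary distributions, entropy is maximized at p=0.5 and decreases as p moves toward 0 or 1.

H(A) = H(0.8) = 0.7219 bits
H(B) = H(0.46) = 0.9954 bits

Distribution B (p=0.46) is closer to uniform (p=0.5), so it has higher entropy.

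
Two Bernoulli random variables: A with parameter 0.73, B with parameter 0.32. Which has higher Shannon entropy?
B

For binary distributions, entropy is maximized at p=0.5 and decreases as p moves toward 0 or 1.

H(A) = H(0.73) = 0.8415 bits
H(B) = H(0.32) = 0.9044 bits

Distribution B (p=0.32) is closer to uniform (p=0.5), so it has higher entropy.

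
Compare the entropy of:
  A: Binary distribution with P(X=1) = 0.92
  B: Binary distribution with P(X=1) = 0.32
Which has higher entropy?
B

For binary distributions, entropy is maximized at p=0.5 and decreases as p moves toward 0 or 1.

H(A) = H(0.92) = 0.4022 bits
H(B) = H(0.32) = 0.9044 bits

Distribution B (p=0.32) is closer to uniform (p=0.5), so it has higher entropy.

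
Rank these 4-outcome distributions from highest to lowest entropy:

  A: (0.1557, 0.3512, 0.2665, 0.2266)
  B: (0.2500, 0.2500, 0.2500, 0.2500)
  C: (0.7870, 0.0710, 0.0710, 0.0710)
B > A > C

Key insight: Entropy is maximized by uniform distributions and minimized by concentrated distributions.

- Uniform distributions have maximum entropy log₂(4) = 2.0000 bits
- The more "peaked" or concentrated a distribution, the lower its entropy

Entropies:
  H(A) = 1.9417 bits
  H(B) = 2.0000 bits
  H(C) = 1.0848 bits

Ranking: B > A > C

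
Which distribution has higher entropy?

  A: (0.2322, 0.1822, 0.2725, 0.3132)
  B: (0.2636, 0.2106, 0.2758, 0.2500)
B

Both distributions are close to uniform, making this a harder comparison.

H(A) = 1.9723 bits
H(B) = 1.9929 bits

The distribution closer to uniform has higher entropy.
Answer: B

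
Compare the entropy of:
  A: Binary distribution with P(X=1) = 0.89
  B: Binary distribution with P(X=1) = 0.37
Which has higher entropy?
B

For binary distributions, entropy is maximized at p=0.5 and decreases as p moves toward 0 or 1.

H(A) = H(0.89) = 0.4999 bits
H(B) = H(0.37) = 0.9507 bits

Distribution B (p=0.37) is closer to uniform (p=0.5), so it has higher entropy.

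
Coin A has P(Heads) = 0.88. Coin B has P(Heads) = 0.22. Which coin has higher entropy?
B

For binary distributions, entropy is maximized at p=0.5 and decreases as p moves toward 0 or 1.

H(A) = H(0.88) = 0.5294 bits
H(B) = H(0.22) = 0.7602 bits

Distribution B (p=0.22) is closer to uniform (p=0.5), so it has higher entropy.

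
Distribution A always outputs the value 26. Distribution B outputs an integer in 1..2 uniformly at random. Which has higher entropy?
B

A is deterministic, so H(A) = 0. B is uniform over 2 outcomes, so H(B) = log₂(2) = 1.000 bits. Any distribution with genuine randomness has higher entropy than a deterministic one.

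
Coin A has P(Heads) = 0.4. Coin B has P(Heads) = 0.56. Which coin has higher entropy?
B

For binary distributions, entropy is maximized at p=0.5 and decreases as p moves toward 0 or 1.

H(A) = H(0.4) = 0.9710 bits
H(B) = H(0.56) = 0.9896 bits

Distribution B (p=0.56) is closer to uniform (p=0.5), so it has higher entropy.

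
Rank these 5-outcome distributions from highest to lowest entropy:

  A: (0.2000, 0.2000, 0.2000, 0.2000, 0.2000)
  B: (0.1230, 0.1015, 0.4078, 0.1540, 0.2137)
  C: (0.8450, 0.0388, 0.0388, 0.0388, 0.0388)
A > B > C

Key insight: Entropy is maximized by uniform distributions and minimized by concentrated distributions.

- Uniform distributions have maximum entropy log₂(5) = 2.3219 bits
- The more "peaked" or concentrated a distribution, the lower its entropy

Entropies:
  H(A) = 2.3219 bits
  H(B) = 2.1260 bits
  H(C) = 0.9322 bits

Ranking: A > B > C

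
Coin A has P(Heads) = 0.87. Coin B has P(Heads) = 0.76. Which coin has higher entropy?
B

For binary distributions, entropy is maximized at p=0.5 and decreases as p moves toward 0 or 1.

H(A) = H(0.87) = 0.5574 bits
H(B) = H(0.76) = 0.7950 bits

Distribution B (p=0.76) is closer to uniform (p=0.5), so it has higher entropy.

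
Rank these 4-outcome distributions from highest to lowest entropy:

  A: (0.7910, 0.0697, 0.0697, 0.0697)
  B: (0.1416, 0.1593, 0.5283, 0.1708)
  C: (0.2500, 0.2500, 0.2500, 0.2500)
C > B > A

Key insight: Entropy is maximized by uniform distributions and minimized by concentrated distributions.

- Uniform distributions have maximum entropy log₂(4) = 2.0000 bits
- The more "peaked" or concentrated a distribution, the lower its entropy

Entropies:
  H(A) = 1.0708 bits
  H(B) = 1.7433 bits
  H(C) = 2.0000 bits

Ranking: C > B > A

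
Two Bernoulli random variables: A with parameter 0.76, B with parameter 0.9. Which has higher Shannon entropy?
A

For binary distributions, entropy is maximized at p=0.5 and decreases as p moves toward 0 or 1.

H(A) = H(0.76) = 0.7950 bits
H(B) = H(0.9) = 0.4690 bits

Distribution A (p=0.76) is closer to uniform (p=0.5), so it has higher entropy.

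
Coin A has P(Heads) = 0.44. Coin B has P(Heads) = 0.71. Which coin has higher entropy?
A

For binary distributions, entropy is maximized at p=0.5 and decreases as p moves toward 0 or 1.

H(A) = H(0.44) = 0.9896 bits
H(B) = H(0.71) = 0.8687 bits

Distribution A (p=0.44) is closer to uniform (p=0.5), so it has higher entropy.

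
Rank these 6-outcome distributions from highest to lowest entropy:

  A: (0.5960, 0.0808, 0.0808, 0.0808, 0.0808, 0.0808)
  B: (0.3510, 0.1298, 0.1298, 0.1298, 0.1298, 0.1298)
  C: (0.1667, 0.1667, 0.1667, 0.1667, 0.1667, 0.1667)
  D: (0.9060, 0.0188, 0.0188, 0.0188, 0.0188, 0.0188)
C > B > A > D

Key insight: Entropy is maximized by uniform distributions and minimized by concentrated distributions.

Entropies:
  H(A) = 1.9113 bits
  H(B) = 2.4419 bits
  H(C) = 2.5850 bits
  H(D) = 0.6679 bits

Ranking: C > B > A > D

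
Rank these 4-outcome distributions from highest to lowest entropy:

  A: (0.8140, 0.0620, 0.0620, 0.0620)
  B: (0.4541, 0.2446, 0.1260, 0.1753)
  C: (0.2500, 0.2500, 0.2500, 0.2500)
C > B > A

Key insight: Entropy is maximized by uniform distributions and minimized by concentrated distributions.

- Uniform distributions have maximum entropy log₂(4) = 2.0000 bits
- The more "peaked" or concentrated a distribution, the lower its entropy

Entropies:
  H(A) = 0.9878 bits
  H(B) = 1.8310 bits
  H(C) = 2.0000 bits

Ranking: C > B > A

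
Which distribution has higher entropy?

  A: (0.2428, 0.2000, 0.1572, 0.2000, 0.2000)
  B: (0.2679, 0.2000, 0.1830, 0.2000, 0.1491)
A

Both distributions are close to uniform, making this a harder comparison.

H(A) = 2.3086 bits
H(B) = 2.2956 bits

The distribution closer to uniform has higher entropy.
Answer: A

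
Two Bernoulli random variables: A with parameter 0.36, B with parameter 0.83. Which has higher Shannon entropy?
A

For binary distributions, entropy is maximized at p=0.5 and decreases as p moves toward 0 or 1.

H(A) = H(0.36) = 0.9427 bits
H(B) = H(0.83) = 0.6577 bits

Distribution A (p=0.36) is closer to uniform (p=0.5), so it has higher entropy.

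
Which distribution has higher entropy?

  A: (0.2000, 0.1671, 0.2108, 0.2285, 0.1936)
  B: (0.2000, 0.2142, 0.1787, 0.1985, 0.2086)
B

Both distributions are close to uniform, making this a harder comparison.

H(A) = 2.3144 bits
H(B) = 2.3192 bits

The distribution closer to uniform has higher entropy.
Answer: B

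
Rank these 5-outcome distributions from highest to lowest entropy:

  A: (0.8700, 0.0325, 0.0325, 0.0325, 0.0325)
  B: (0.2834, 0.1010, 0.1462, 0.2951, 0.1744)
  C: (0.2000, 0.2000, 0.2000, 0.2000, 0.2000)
C > B > A

Key insight: Entropy is maximized by uniform distributions and minimized by concentrated distributions.

- Uniform distributions have maximum entropy log₂(5) = 2.3219 bits
- The more "peaked" or concentrated a distribution, the lower its entropy

Entropies:
  H(A) = 0.8174 bits
  H(B) = 2.2141 bits
  H(C) = 2.3219 bits

Ranking: C > B > A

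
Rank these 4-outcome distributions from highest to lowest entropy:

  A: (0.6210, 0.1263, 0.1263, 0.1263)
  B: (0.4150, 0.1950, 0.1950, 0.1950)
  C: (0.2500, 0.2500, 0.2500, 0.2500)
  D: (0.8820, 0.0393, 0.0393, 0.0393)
C > B > A > D

Key insight: Entropy is maximized by uniform distributions and minimized by concentrated distributions.

Entropies:
  H(A) = 1.5580 bits
  H(B) = 1.9063 bits
  H(C) = 2.0000 bits
  H(D) = 0.7106 bits

Ranking: C > B > A > D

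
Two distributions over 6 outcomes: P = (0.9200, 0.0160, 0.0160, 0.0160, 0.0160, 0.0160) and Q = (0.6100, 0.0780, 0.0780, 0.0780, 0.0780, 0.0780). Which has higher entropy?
Q

P is highly concentrated on one outcome (92%), making it nearly deterministic. Q spreads its mass more evenly (max 61%). The more spread-out distribution has higher entropy: H(P) ≈ 0.588 bits, H(Q) ≈ 1.870 bits.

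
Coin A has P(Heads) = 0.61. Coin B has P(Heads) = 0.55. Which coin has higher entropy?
B

For binary distributions, entropy is maximized at p=0.5 and decreases as p moves toward 0 or 1.

H(A) = H(0.61) = 0.9648 bits
H(B) = H(0.55) = 0.9928 bits

Distribution B (p=0.55) is closer to uniform (p=0.5), so it has higher entropy.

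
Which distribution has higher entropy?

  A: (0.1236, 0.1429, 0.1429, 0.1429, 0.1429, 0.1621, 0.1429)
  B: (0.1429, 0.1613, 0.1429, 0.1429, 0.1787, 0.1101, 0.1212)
A

Both distributions are close to uniform, making this a harder comparison.

H(A) = 2.8036 bits
H(B) = 2.7913 bits

The distribution closer to uniform has higher entropy.
Answer: A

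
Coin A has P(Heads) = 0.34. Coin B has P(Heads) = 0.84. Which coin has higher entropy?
A

For binary distributions, entropy is maximized at p=0.5 and decreases as p moves toward 0 or 1.

H(A) = H(0.34) = 0.9248 bits
H(B) = H(0.84) = 0.6343 bits

Distribution A (p=0.34) is closer to uniform (p=0.5), so it has higher entropy.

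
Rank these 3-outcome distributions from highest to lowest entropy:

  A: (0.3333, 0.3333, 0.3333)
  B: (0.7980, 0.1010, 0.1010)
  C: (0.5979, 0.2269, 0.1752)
A > C > B

Key insight: Entropy is maximized by uniform distributions and minimized by concentrated distributions.

- Uniform distributions have maximum entropy log₂(3) = 1.5850 bits
- The more "peaked" or concentrated a distribution, the lower its entropy

Entropies:
  H(A) = 1.5850 bits
  H(B) = 0.9279 bits
  H(C) = 1.3695 bits

Ranking: A > C > B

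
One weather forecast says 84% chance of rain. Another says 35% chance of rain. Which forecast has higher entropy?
35% forecast

Treat each forecast as a Bernoulli distribution. Binary entropy is maximized at p=0.5 and falls off symmetrically toward 0 or 1. The 35% forecast is closer to 50%, so it is more uncertain. H(84%) ≈ 0.634 bits, H(35%) ≈ 0.934 bits.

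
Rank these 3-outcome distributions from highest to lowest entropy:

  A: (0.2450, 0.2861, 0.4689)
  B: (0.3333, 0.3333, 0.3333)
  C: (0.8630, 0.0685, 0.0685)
B > A > C

Key insight: Entropy is maximized by uniform distributions and minimized by concentrated distributions.

- Uniform distributions have maximum entropy log₂(3) = 1.5850 bits
- The more "peaked" or concentrated a distribution, the lower its entropy

Entropies:
  H(A) = 1.5260 bits
  H(B) = 1.5850 bits
  H(C) = 0.7133 bits

Ranking: B > A > C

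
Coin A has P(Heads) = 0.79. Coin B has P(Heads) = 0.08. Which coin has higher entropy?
A

For binary distributions, entropy is maximized at p=0.5 and decreases as p moves toward 0 or 1.

H(A) = H(0.79) = 0.7415 bits
H(B) = H(0.08) = 0.4022 bits

Distribution A (p=0.79) is closer to uniform (p=0.5), so it has higher entropy.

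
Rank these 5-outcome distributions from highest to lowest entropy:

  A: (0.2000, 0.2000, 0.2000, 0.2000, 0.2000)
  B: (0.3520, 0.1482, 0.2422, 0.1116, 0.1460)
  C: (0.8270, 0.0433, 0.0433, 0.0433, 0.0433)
A > B > C

Key insight: Entropy is maximized by uniform distributions and minimized by concentrated distributions.

- Uniform distributions have maximum entropy log₂(5) = 2.3219 bits
- The more "peaked" or concentrated a distribution, the lower its entropy

Entropies:
  H(A) = 2.3219 bits
  H(B) = 2.1923 bits
  H(C) = 1.0105 bits

Ranking: A > B > C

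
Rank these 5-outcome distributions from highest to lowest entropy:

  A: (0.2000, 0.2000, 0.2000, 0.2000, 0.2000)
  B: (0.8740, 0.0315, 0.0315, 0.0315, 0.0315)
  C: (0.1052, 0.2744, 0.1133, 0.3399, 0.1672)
A > C > B

Key insight: Entropy is maximized by uniform distributions and minimized by concentrated distributions.

- Uniform distributions have maximum entropy log₂(5) = 2.3219 bits
- The more "peaked" or concentrated a distribution, the lower its entropy

Entropies:
  H(A) = 2.3219 bits
  H(B) = 0.7984 bits
  H(C) = 2.1702 bits

Ranking: A > C > B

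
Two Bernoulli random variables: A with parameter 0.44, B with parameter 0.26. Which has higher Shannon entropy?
A

For binary distributions, entropy is maximized at p=0.5 and decreases as p moves toward 0 or 1.

H(A) = H(0.44) = 0.9896 bits
H(B) = H(0.26) = 0.8267 bits

Distribution A (p=0.44) is closer to uniform (p=0.5), so it has higher entropy.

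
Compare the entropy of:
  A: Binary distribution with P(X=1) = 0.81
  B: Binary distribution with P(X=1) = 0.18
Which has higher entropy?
A

For binary distributions, entropy is maximized at p=0.5 and decreases as p moves toward 0 or 1.

H(A) = H(0.81) = 0.7015 bits
H(B) = H(0.18) = 0.6801 bits

Distribution A (p=0.81) is closer to uniform (p=0.5), so it has higher entropy.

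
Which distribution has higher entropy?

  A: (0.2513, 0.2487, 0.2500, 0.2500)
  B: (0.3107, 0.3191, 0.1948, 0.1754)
A

Both distributions are close to uniform, making this a harder comparison.

H(A) = 2.0000 bits
H(B) = 1.9500 bits

The distribution closer to uniform has higher entropy.
Answer: A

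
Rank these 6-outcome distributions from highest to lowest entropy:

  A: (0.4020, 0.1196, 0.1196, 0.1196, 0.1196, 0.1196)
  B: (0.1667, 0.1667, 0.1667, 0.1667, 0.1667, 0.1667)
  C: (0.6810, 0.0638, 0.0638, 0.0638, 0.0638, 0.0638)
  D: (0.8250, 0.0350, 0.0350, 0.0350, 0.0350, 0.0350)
B > A > C > D

Key insight: Entropy is maximized by uniform distributions and minimized by concentrated distributions.

Entropies:
  H(A) = 2.3606 bits
  H(B) = 2.5850 bits
  H(C) = 1.6440 bits
  H(D) = 1.0754 bits

Ranking: B > A > C > D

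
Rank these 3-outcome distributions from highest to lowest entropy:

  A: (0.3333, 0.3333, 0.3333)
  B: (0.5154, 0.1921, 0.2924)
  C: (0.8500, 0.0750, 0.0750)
A > B > C

Key insight: Entropy is maximized by uniform distributions and minimized by concentrated distributions.

- Uniform distributions have maximum entropy log₂(3) = 1.5850 bits
- The more "peaked" or concentrated a distribution, the lower its entropy

Entropies:
  H(A) = 1.5850 bits
  H(B) = 1.4688 bits
  H(C) = 0.7598 bits

Ranking: A > B > C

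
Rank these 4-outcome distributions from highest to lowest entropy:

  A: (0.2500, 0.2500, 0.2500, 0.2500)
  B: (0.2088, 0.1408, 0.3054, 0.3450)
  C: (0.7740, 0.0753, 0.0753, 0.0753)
A > B > C

Key insight: Entropy is maximized by uniform distributions and minimized by concentrated distributions.

- Uniform distributions have maximum entropy log₂(4) = 2.0000 bits
- The more "peaked" or concentrated a distribution, the lower its entropy

Entropies:
  H(A) = 2.0000 bits
  H(B) = 1.9224 bits
  H(C) = 1.1292 bits

Ranking: A > B > C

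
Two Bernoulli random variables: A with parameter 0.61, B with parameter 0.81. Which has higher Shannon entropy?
A

For binary distributions, entropy is maximized at p=0.5 and decreases as p moves toward 0 or 1.

H(A) = H(0.61) = 0.9648 bits
H(B) = H(0.81) = 0.7015 bits

Distribution A (p=0.61) is closer to uniform (p=0.5), so it has higher entropy.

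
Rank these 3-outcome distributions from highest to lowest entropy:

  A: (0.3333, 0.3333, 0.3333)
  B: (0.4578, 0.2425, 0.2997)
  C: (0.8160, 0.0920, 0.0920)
A > B > C

Key insight: Entropy is maximized by uniform distributions and minimized by concentrated distributions.

- Uniform distributions have maximum entropy log₂(3) = 1.5850 bits
- The more "peaked" or concentrated a distribution, the lower its entropy

Entropies:
  H(A) = 1.5850 bits
  H(B) = 1.5327 bits
  H(C) = 0.8727 bits

Ranking: A > B > C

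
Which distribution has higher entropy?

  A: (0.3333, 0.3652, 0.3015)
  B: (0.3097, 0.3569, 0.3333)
B

Both distributions are close to uniform, making this a harder comparison.

H(A) = 1.5806 bits
H(B) = 1.5826 bits

The distribution closer to uniform has higher entropy.
Answer: B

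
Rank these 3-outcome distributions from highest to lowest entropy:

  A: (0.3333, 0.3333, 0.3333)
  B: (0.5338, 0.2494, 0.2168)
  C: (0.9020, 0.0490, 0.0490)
A > B > C

Key insight: Entropy is maximized by uniform distributions and minimized by concentrated distributions.

- Uniform distributions have maximum entropy log₂(3) = 1.5850 bits
- The more "peaked" or concentrated a distribution, the lower its entropy

Entropies:
  H(A) = 1.5850 bits
  H(B) = 1.4612 bits
  H(C) = 0.5606 bits

Ranking: A > B > C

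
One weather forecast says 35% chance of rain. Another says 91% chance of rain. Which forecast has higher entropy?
35% forecast

Treat each forecast as a Bernoulli distribution. Binary entropy is maximized at p=0.5 and falls off symmetrically toward 0 or 1. The 35% forecast is closer to 50%, so it is more uncertain. H(35%) ≈ 0.934 bits, H(91%) ≈ 0.436 bits.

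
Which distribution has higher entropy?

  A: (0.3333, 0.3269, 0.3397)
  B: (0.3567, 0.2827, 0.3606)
A

Both distributions are close to uniform, making this a harder comparison.

H(A) = 1.5848 bits
H(B) = 1.5764 bits

The distribution closer to uniform has higher entropy.
Answer: A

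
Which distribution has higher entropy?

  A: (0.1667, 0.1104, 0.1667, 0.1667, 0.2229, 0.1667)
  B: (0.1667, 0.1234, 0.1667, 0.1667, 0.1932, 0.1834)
B

Both distributions are close to uniform, making this a harder comparison.

H(A) = 2.5570 bits
H(B) = 2.5720 bits

The distribution closer to uniform has higher entropy.
Answer: B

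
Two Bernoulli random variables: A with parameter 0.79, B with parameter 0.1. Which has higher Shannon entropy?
A

For binary distributions, entropy is maximized at p=0.5 and decreases as p moves toward 0 or 1.

H(A) = H(0.79) = 0.7415 bits
H(B) = H(0.1) = 0.4690 bits

Distribution A (p=0.79) is closer to uniform (p=0.5), so it has higher entropy.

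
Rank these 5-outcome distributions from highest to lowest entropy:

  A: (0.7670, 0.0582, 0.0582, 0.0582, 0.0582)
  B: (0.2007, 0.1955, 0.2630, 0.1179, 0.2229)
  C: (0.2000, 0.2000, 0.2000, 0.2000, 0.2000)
C > B > A

Key insight: Entropy is maximized by uniform distributions and minimized by concentrated distributions.

- Uniform distributions have maximum entropy log₂(5) = 2.3219 bits
- The more "peaked" or concentrated a distribution, the lower its entropy

Entropies:
  H(A) = 1.2492 bits
  H(B) = 2.2785 bits
  H(C) = 2.3219 bits

Ranking: C > B > A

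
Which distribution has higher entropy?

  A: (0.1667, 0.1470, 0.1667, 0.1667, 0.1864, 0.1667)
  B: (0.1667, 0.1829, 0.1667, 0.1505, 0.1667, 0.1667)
B

Both distributions are close to uniform, making this a harder comparison.

H(A) = 2.5816 bits
H(B) = 2.5827 bits

The distribution closer to uniform has higher entropy.
Answer: B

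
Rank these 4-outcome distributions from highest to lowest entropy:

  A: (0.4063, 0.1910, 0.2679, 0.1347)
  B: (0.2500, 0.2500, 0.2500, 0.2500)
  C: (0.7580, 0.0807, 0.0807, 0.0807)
B > A > C

Key insight: Entropy is maximized by uniform distributions and minimized by concentrated distributions.

- Uniform distributions have maximum entropy log₂(4) = 2.0000 bits
- The more "peaked" or concentrated a distribution, the lower its entropy

Entropies:
  H(A) = 1.8828 bits
  H(B) = 2.0000 bits
  H(C) = 1.1819 bits

Ranking: B > A > C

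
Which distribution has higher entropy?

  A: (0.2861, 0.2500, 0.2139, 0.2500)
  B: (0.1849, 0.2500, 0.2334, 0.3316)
A

Both distributions are close to uniform, making this a harder comparison.

H(A) = 1.9925 bits
H(B) = 1.9683 bits

The distribution closer to uniform has higher entropy.
Answer: A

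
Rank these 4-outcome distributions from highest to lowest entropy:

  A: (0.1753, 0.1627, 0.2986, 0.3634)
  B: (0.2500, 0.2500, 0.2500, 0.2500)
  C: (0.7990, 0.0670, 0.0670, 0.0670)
B > A > C

Key insight: Entropy is maximized by uniform distributions and minimized by concentrated distributions.

- Uniform distributions have maximum entropy log₂(4) = 2.0000 bits
- The more "peaked" or concentrated a distribution, the lower its entropy

Entropies:
  H(A) = 1.9180 bits
  H(B) = 2.0000 bits
  H(C) = 1.0425 bits

Ranking: B > A > C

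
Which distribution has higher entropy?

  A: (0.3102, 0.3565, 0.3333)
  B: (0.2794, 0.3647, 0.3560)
A

Both distributions are close to uniform, making this a harder comparison.

H(A) = 1.5826 bits
H(B) = 1.5751 bits

The distribution closer to uniform has higher entropy.
Answer: A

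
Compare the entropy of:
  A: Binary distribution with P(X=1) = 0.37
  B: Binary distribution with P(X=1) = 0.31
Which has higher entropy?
A

For binary distributions, entropy is maximized at p=0.5 and decreases as p moves toward 0 or 1.

H(A) = H(0.37) = 0.9507 bits
H(B) = H(0.31) = 0.8932 bits

Distribution A (p=0.37) is closer to uniform (p=0.5), so it has higher entropy.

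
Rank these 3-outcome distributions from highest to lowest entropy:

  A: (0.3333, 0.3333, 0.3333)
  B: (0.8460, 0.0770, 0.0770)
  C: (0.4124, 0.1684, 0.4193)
A > C > B

Key insight: Entropy is maximized by uniform distributions and minimized by concentrated distributions.

- Uniform distributions have maximum entropy log₂(3) = 1.5850 bits
- The more "peaked" or concentrated a distribution, the lower its entropy

Entropies:
  H(A) = 1.5850 bits
  H(B) = 0.7738 bits
  H(C) = 1.4856 bits

Ranking: A > C > B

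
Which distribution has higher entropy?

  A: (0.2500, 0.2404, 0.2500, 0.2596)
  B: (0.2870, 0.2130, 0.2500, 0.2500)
A

Both distributions are close to uniform, making this a harder comparison.

H(A) = 1.9995 bits
H(B) = 1.9921 bits

The distribution closer to uniform has higher entropy.
Answer: A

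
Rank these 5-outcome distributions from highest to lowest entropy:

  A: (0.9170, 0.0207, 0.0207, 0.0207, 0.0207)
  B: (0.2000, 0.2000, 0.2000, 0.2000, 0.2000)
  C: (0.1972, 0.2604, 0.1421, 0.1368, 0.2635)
B > C > A

Key insight: Entropy is maximized by uniform distributions and minimized by concentrated distributions.

- Uniform distributions have maximum entropy log₂(5) = 2.3219 bits
- The more "peaked" or concentrated a distribution, the lower its entropy

Entropies:
  H(A) = 0.5787 bits
  H(B) = 2.3219 bits
  H(C) = 2.2670 bits

Ranking: B > C > A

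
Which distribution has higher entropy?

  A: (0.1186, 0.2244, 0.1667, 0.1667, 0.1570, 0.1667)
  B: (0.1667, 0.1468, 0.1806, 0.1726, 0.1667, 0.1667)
B

Both distributions are close to uniform, making this a harder comparison.

H(A) = 2.5604 bits
H(B) = 2.5822 bits

The distribution closer to uniform has higher entropy.
Answer: B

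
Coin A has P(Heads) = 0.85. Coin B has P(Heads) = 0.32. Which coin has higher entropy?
B

For binary distributions, entropy is maximized at p=0.5 and decreases as p moves toward 0 or 1.

H(A) = H(0.85) = 0.6098 bits
H(B) = H(0.32) = 0.9044 bits

Distribution B (p=0.32) is closer to uniform (p=0.5), so it has higher entropy.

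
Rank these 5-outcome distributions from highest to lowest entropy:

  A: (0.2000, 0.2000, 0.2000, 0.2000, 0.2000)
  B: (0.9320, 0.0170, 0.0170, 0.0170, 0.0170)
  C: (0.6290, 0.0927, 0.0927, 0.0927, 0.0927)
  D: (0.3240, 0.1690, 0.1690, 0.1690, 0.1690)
A > D > C > B

Key insight: Entropy is maximized by uniform distributions and minimized by concentrated distributions.

Entropies:
  H(A) = 2.3219 bits
  H(B) = 0.4944 bits
  H(C) = 1.6934 bits
  H(D) = 2.2607 bits

Ranking: A > D > C > B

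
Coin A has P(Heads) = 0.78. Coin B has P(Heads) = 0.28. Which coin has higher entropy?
B

For binary distributions, entropy is maximized at p=0.5 and decreases as p moves toward 0 or 1.

H(A) = H(0.78) = 0.7602 bits
H(B) = H(0.28) = 0.8555 bits

Distribution B (p=0.28) is closer to uniform (p=0.5), so it has higher entropy.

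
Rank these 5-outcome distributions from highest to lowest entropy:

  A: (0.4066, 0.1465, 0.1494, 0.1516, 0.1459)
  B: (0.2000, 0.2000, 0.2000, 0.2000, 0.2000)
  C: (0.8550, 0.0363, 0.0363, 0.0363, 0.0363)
B > A > C

Key insight: Entropy is maximized by uniform distributions and minimized by concentrated distributions.

- Uniform distributions have maximum entropy log₂(5) = 2.3219 bits
- The more "peaked" or concentrated a distribution, the lower its entropy

Entropies:
  H(A) = 2.1613 bits
  H(B) = 2.3219 bits
  H(C) = 0.8872 bits

Ranking: B > A > C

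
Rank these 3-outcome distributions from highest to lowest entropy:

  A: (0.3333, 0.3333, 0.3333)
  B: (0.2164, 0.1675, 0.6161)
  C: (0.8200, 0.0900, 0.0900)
A > B > C

Key insight: Entropy is maximized by uniform distributions and minimized by concentrated distributions.

- Uniform distributions have maximum entropy log₂(3) = 1.5850 bits
- The more "peaked" or concentrated a distribution, the lower its entropy

Entropies:
  H(A) = 1.5850 bits
  H(B) = 1.3402 bits
  H(C) = 0.8601 bits

Ranking: A > B > C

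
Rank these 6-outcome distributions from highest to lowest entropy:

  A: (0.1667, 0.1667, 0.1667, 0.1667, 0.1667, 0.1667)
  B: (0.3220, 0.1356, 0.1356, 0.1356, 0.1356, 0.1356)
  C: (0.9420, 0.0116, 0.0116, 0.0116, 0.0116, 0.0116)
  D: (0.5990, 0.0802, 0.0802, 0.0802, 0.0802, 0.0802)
A > B > D > C

Key insight: Entropy is maximized by uniform distributions and minimized by concentrated distributions.

Entropies:
  H(A) = 2.5850 bits
  H(B) = 2.4808 bits
  H(C) = 0.4541 bits
  H(D) = 1.9026 bits

Ranking: A > B > D > C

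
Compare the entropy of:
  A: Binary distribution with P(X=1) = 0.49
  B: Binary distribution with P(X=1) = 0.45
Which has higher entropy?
A

For binary distributions, entropy is maximized at p=0.5 and decreases as p moves toward 0 or 1.

H(A) = H(0.49) = 0.9997 bits
H(B) = H(0.45) = 0.9928 bits

Distribution A (p=0.49) is closer to uniform (p=0.5), so it has higher entropy.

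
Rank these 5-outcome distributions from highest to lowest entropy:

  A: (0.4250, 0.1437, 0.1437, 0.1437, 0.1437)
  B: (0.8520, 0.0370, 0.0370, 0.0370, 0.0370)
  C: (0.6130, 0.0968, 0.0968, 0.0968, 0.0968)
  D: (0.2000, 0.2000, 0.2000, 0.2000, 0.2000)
D > A > C > B

Key insight: Entropy is maximized by uniform distributions and minimized by concentrated distributions.

Entropies:
  H(A) = 2.1337 bits
  H(B) = 0.9008 bits
  H(C) = 1.7368 bits
  H(D) = 2.3219 bits

Ranking: D > A > C > B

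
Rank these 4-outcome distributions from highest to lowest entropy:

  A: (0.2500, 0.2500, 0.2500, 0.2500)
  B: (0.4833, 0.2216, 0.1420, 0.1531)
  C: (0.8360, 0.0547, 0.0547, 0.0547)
A > B > C

Key insight: Entropy is maximized by uniform distributions and minimized by concentrated distributions.

- Uniform distributions have maximum entropy log₂(4) = 2.0000 bits
- The more "peaked" or concentrated a distribution, the lower its entropy

Entropies:
  H(A) = 2.0000 bits
  H(B) = 1.8031 bits
  H(C) = 0.9037 bits

Ranking: A > B > C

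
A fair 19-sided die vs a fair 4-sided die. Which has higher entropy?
19-sided die

Both are uniform distributions; for uniform over n outcomes, H = log₂(n). H(19-sided) = log₂(19) = 4.248 bits and H(4-sided) = log₂(4) = 2.000 bits. More outcomes in a uniform distribution means higher entropy.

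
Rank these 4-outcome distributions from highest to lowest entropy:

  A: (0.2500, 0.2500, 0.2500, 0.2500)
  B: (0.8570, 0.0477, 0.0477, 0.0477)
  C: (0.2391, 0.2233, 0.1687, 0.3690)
A > C > B

Key insight: Entropy is maximized by uniform distributions and minimized by concentrated distributions.

- Uniform distributions have maximum entropy log₂(4) = 2.0000 bits
- The more "peaked" or concentrated a distribution, the lower its entropy

Entropies:
  H(A) = 2.0000 bits
  H(B) = 0.8187 bits
  H(C) = 1.9404 bits

Ranking: A > C > B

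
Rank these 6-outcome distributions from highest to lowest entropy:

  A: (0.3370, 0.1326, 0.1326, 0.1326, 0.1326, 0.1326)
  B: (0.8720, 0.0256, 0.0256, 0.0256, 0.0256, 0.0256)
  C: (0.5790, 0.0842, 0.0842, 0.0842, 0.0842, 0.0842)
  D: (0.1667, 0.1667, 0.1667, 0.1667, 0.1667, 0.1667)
D > A > C > B

Key insight: Entropy is maximized by uniform distributions and minimized by concentrated distributions.

Entropies:
  H(A) = 2.4614 bits
  H(B) = 0.8491 bits
  H(C) = 1.9594 bits
  H(D) = 2.5850 bits

Ranking: D > A > C > B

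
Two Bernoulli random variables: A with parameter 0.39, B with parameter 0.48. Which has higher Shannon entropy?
B

For binary distributions, entropy is maximized at p=0.5 and decreases as p moves toward 0 or 1.

H(A) = H(0.39) = 0.9648 bits
H(B) = H(0.48) = 0.9988 bits

Distribution B (p=0.48) is closer to uniform (p=0.5), so it has higher entropy.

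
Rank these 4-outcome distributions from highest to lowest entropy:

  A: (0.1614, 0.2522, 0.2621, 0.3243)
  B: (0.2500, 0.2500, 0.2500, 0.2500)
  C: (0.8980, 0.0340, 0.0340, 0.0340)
B > A > C

Key insight: Entropy is maximized by uniform distributions and minimized by concentrated distributions.

- Uniform distributions have maximum entropy log₂(4) = 2.0000 bits
- The more "peaked" or concentrated a distribution, the lower its entropy

Entropies:
  H(A) = 1.9591 bits
  H(B) = 2.0000 bits
  H(C) = 0.6370 bits

Ranking: B > A > C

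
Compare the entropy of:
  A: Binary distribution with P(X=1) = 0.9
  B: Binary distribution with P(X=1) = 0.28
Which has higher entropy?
B

For binary distributions, entropy is maximized at p=0.5 and decreases as p moves toward 0 or 1.

H(A) = H(0.9) = 0.4690 bits
H(B) = H(0.28) = 0.8555 bits

Distribution B (p=0.28) is closer to uniform (p=0.5), so it has higher entropy.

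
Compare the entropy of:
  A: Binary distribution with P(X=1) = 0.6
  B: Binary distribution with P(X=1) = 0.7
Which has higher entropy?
A

For binary distributions, entropy is maximized at p=0.5 and decreases as p moves toward 0 or 1.

H(A) = H(0.6) = 0.9710 bits
H(B) = H(0.7) = 0.8813 bits

Distribution A (p=0.6) is closer to uniform (p=0.5), so it has higher entropy.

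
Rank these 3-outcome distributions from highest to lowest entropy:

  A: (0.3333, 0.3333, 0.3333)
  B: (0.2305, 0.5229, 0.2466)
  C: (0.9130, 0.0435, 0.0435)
A > B > C

Key insight: Entropy is maximized by uniform distributions and minimized by concentrated distributions.

- Uniform distributions have maximum entropy log₂(3) = 1.5850 bits
- The more "peaked" or concentrated a distribution, the lower its entropy

Entropies:
  H(A) = 1.5850 bits
  H(B) = 1.4752 bits
  H(C) = 0.5134 bits

Ranking: A > B > C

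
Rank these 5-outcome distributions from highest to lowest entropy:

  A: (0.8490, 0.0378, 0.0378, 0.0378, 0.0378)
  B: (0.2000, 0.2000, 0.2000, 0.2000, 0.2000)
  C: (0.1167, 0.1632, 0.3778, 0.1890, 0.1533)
B > C > A

Key insight: Entropy is maximized by uniform distributions and minimized by concentrated distributions.

- Uniform distributions have maximum entropy log₂(5) = 2.3219 bits
- The more "peaked" or concentrated a distribution, the lower its entropy

Entropies:
  H(A) = 0.9143 bits
  H(B) = 2.3219 bits
  H(C) = 2.1880 bits

Ranking: B > C > A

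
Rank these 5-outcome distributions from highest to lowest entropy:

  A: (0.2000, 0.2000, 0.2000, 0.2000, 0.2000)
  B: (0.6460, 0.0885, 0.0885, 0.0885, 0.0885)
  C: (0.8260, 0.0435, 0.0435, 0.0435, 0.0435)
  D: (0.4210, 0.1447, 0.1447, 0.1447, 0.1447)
A > D > B > C

Key insight: Entropy is maximized by uniform distributions and minimized by concentrated distributions.

Entropies:
  H(A) = 2.3219 bits
  H(B) = 1.6456 bits
  H(C) = 1.0148 bits
  H(D) = 2.1399 bits

Ranking: A > D > B > C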